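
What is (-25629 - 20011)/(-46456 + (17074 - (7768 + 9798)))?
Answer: 11410/11737 ≈ 0.97214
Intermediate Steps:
(-25629 - 20011)/(-46456 + (17074 - (7768 + 9798))) = -45640/(-46456 + (17074 - 1*17566)) = -45640/(-46456 + (17074 - 17566)) = -45640/(-46456 - 492) = -45640/(-46948) = -45640*(-1/46948) = 11410/11737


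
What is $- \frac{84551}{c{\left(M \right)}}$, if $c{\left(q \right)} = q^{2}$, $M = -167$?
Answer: $- \frac{84551}{27889} \approx -3.0317$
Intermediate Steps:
$- \frac{84551}{c{\left(M \right)}} = - \frac{84551}{\left(-167\right)^{2}} = - \frac{84551}{27889}$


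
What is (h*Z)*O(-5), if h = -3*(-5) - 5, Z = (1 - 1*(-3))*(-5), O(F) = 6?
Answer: -1200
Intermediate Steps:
Z = -20 (Z = (1 + 3)*(-5) = 4*(-5) = -20)
h = 10 (h = 15 - 5 = 10)
(h*Z)*O(-5) = (10*(-20))*6 = -200*6 = -1200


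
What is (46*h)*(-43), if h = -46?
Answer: 90988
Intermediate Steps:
(46*h)*(-43) = (46*(-46))*(-43) = -2116*(-43) = 90988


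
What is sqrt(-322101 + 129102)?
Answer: I*sqrt(192999) ≈ 439.32*I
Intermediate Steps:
sqrt(-322101 + 129102) = sqrt(-192999) = I*sqrt(192999)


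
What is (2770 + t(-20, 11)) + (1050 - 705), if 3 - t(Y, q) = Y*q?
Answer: 3338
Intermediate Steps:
t(Y, q) = 3 - Y*q
(2770 + t(-20, 11)) + (1050 - 705) = (2770 + (3 - 1*(-20)*11)) + (1050 - 705) = (2770 + (3 + 220)) + 345 = (2770 + 223) + 345 = 2993 + 345 = 3338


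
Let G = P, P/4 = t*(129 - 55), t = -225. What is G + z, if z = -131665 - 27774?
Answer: -226039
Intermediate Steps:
P = -66600 (P = 4*(-225*(129 - 55)) = 4*(-225*74) = 4*(-16650) = -66600)
z = -159439
G = -66600
G + z = -66600 - 159439 = -226039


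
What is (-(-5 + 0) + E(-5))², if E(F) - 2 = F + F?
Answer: 9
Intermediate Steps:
E(F) = 2 + 2*F (E(F) = 2 + (F + F) = 2 + 2*F)
(-(-5 + 0) + E(-5))² = (-(-5 + 0) + (2 + 2*(-5)))² = (-1*(-5) + (2 - 10))² = (5 - 8)² = (-3)² = 9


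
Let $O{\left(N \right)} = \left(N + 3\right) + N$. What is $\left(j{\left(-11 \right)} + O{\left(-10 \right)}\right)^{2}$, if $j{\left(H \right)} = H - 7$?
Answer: $1225$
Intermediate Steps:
$j{\left(H \right)} = -7 + H$ ($j{\left(H \right)} = H - 7 = -7 + H$)
$O{\left(N \right)} = 3 + 2 N$ ($O{\left(N \right)} = \left(3 + N\right) + N = 3 + 2 N$)
$\left(j{\left(-11 \right)} + O{\left(-10 \right)}\right)^{2} = \left(\left(-7 - 11\right) + \left(3 + 2 \left(-10\right)\right)\right)^{2} = \left(-18 + \left(3 - 20\right)\right)^{2} = \left(-18 - 17\right)^{2} = \left(-35\right)^{2} = 1225$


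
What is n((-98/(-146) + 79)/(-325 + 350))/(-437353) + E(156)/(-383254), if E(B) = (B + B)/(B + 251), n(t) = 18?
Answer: -1472086470/34110117835717 ≈ -4.3157e-5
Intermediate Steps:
E(B) = 2*B/(251 + B) (E(B) = (2*B)/(251 + B) = 2*B/(251 + B))
n((-98/(-146) + 79)/(-325 + 350))/(-437353) + E(156)/(-383254) = 18/(-437353) + (2*156/(251 + 156))/(-383254) = 18*(-1/437353) + (2*156/407)*(-1/383254) = -18/437353 + (2*156*(1/407))*(-1/383254) = -18/437353 + (312/407)*(-1/383254) = -18/437353 - 156/77992189 = -1472086470/34110117835717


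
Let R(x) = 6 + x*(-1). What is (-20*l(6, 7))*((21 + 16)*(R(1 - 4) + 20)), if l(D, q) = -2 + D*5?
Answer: -600880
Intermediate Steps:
R(x) = 6 - x
l(D, q) = -2 + 5*D
(-20*l(6, 7))*((21 + 16)*(R(1 - 4) + 20)) = (-20*(-2 + 5*6))*((21 + 16)*((6 - (1 - 4)) + 20)) = (-20*(-2 + 30))*(37*((6 - 1*(-3)) + 20)) = (-20*28)*(37*((6 + 3) + 20)) = -20720*(9 + 20) = -20720*29 = -560*1073 = -600880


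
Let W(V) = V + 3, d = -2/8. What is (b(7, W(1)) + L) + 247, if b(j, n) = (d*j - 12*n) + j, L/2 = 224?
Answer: 2609/4 ≈ 652.25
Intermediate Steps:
d = -¼ (d = -2*⅛ = -¼ ≈ -0.25000)
W(V) = 3 + V
L = 448 (L = 2*224 = 448)
b(j, n) = -12*n + 3*j/4 (b(j, n) = (-j/4 - 12*n) + j = (-12*n - j/4) + j = -12*n + 3*j/4)
(b(7, W(1)) + L) + 247 = ((-12*(3 + 1) + (¾)*7) + 448) + 247 = ((-12*4 + 21/4) + 448) + 247 = ((-48 + 21/4) + 448) + 247 = (-171/4 + 448) + 247 = 1621/4 + 247 = 2609/4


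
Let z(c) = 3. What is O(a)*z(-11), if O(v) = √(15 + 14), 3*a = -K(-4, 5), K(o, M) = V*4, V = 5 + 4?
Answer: 3*√29 ≈ 16.155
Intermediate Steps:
V = 9
K(o, M) = 36 (K(o, M) = 9*4 = 36)
a = -12 (a = (-1*36)/3 = (⅓)*(-36) = -12)
O(v) = √29
O(a)*z(-11) = √29*3 = 3*√29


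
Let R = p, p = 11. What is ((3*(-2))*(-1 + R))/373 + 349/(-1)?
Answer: -130237/373 ≈ -349.16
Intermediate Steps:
R = 11
((3*(-2))*(-1 + R))/373 + 349/(-1) = ((3*(-2))*(-1 + 11))/373 + 349/(-1) = -6*10*(1/373) + 349*(-1) = -60*1/373 - 349 = -60/373 - 349 = -130237/373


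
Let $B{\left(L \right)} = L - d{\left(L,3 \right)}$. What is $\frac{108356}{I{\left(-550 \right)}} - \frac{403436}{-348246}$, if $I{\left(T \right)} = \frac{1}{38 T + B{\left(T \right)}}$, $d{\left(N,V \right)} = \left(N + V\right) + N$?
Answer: $- \frac{384005582499446}{174123} \approx -2.2054 \cdot 10^{9}$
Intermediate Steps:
$d{\left(N,V \right)} = V + 2 N$
$B{\left(L \right)} = -3 - L$ ($B{\left(L \right)} = L - \left(3 + 2 L\right) = -3 - L$)
$I{\left(T \right)} = \frac{1}{-3 + 37 T}$ ($I{\left(T \right)} = \frac{1}{38 T - \left(3 + T\right)} = \frac{1}{-3 + 37 T}$)
$\frac{108356}{I{\left(-550 \right)}} - \frac{403436}{-348246} = \frac{108356}{\frac{1}{-3 + 37 \left(-550\right)}} - \frac{403436}{-348246} = \frac{108356}{\frac{1}{-3 - 20350}} - - \frac{201718}{174123} = \frac{108356}{\frac{1}{-20353}} + \frac{201718}{174123} = \frac{108356}{- \frac{1}{20353}} + \frac{201718}{174123} = 108356 \left(-20353\right) + \frac{201718}{174123} = -2205369668 + \frac{201718}{174123} = - \frac{384005582499446}{174123}$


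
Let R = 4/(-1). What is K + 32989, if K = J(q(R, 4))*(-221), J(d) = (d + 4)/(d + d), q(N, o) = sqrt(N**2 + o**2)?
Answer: 65757/2 - 221*sqrt(2)/4 ≈ 32800.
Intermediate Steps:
R = -4 (R = 4*(-1) = -4)
J(d) = (4 + d)/(2*d) (J(d) = (4 + d)/((2*d)) = (4 + d)*(1/(2*d)) = (4 + d)/(2*d))
K = -221*sqrt(2)*(4 + 4*sqrt(2))/16 (K = ((4 + sqrt((-4)**2 + 4**2))/(2*(sqrt((-4)**2 + 4**2))))*(-221) = ((4 + sqrt(16 + 16))/(2*(sqrt(16 + 16))))*(-221) = ((4 + sqrt(32))/(2*(sqrt(32))))*(-221) = ((4 + 4*sqrt(2))/(2*((4*sqrt(2)))))*(-221) = ((sqrt(2)/8)*(4 + 4*sqrt(2))/2)*(-221) = (sqrt(2)*(4 + 4*sqrt(2))/16)*(-221) = -221*sqrt(2)*(4 + 4*sqrt(2))/16 ≈ -188.64)
K + 32989 = (-221/2 - 221*sqrt(2)/4) + 32989 = 65757/2 - 221*sqrt(2)/4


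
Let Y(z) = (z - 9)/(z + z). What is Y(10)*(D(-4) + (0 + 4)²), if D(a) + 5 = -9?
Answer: ⅒ ≈ 0.10000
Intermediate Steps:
D(a) = -14 (D(a) = -5 - 9 = -14)
Y(z) = (-9 + z)/(2*z) (Y(z) = (-9 + z)/((2*z)) = (-9 + z)*(1/(2*z)) = (-9 + z)/(2*z))
Y(10)*(D(-4) + (0 + 4)²) = ((½)*(-9 + 10)/10)*(-14 + (0 + 4)²) = ((½)*(⅒)*1)*(-14 + 4²) = (-14 + 16)/20 = (1/20)*2 = ⅒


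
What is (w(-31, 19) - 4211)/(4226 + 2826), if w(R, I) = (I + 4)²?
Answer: -1841/3526 ≈ -0.52212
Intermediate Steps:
w(R, I) = (4 + I)²
(w(-31, 19) - 4211)/(4226 + 2826) = ((4 + 19)² - 4211)/(4226 + 2826) = (23² - 4211)/7052 = (529 - 4211)*(1/7052) = -3682*1/7052 = -1841/3526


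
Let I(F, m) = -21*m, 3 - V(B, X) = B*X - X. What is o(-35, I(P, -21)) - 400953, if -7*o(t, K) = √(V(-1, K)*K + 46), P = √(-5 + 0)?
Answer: -400953 - √390331/7 ≈ -4.0104e+5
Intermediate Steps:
V(B, X) = 3 + X - B*X (V(B, X) = 3 - (B*X - X) = 3 - (-X + B*X) = 3 + (X - B*X) = 3 + X - B*X)
P = I*√5 (P = √(-5) = I*√5 ≈ 2.2361*I)
o(t, K) = -√(46 + K*(3 + 2*K))/7 (o(t, K) = -√((3 + K - 1*(-1)*K)*K + 46)/7 = -√((3 + K + K)*K + 46)/7 = -√((3 + 2*K)*K + 46)/7 = -√(K*(3 + 2*K) + 46)/7 = -√(46 + K*(3 + 2*K))/7)
o(-35, I(P, -21)) - 400953 = -√(46 + (-21*(-21))*(3 + 2*(-21*(-21))))/7 - 400953 = -√(46 + 441*(3 + 2*441))/7 - 400953 = -√(46 + 441*(3 + 882))/7 - 400953 = -√(46 + 441*885)/7 - 400953 = -√(46 + 390285)/7 - 400953 = -√390331/7 - 400953 = -400953 - √390331/7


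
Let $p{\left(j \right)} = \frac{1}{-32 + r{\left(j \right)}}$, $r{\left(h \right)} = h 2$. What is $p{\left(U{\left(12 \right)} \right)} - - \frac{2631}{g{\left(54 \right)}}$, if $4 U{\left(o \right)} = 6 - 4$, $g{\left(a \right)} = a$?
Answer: $\frac{27169}{558} \approx 48.69$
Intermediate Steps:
$r{\left(h \right)} = 2 h$
$U{\left(o \right)} = \frac{1}{2}$ ($U{\left(o \right)} = \frac{6 - 4}{4} = \frac{1}{4} \cdot 2 = \frac{1}{2}$)
$p{\left(j \right)} = \frac{1}{-32 + 2 j}$
$p{\left(U{\left(12 \right)} \right)} - - \frac{2631}{g{\left(54 \right)}} = \frac{1}{2 \left(-16 + \frac{1}{2}\right)} - - \frac{2631}{54} = \frac{1}{2 \left(- \frac{31}{2}\right)} - \left(-2631\right) \frac{1}{54} = \frac{1}{2} \left(- \frac{2}{31}\right) - - \frac{877}{18} = - \frac{1}{31} + \frac{877}{18} = \frac{27169}{558}$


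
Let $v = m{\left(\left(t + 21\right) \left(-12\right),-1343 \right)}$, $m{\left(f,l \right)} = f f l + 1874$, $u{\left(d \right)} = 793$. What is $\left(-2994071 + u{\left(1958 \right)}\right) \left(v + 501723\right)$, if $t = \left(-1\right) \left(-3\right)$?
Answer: $331925181109210$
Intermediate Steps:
$t = 3$
$m{\left(f,l \right)} = 1874 + l f^{2}$ ($m{\left(f,l \right)} = f^{2} l + 1874 = l f^{2} + 1874 = 1874 + l f^{2}$)
$v = -111391918$ ($v = 1874 - 1343 \left(\left(3 + 21\right) \left(-12\right)\right)^{2} = 1874 - 1343 \left(24 \left(-12\right)\right)^{2} = 1874 - 1343 \left(-288\right)^{2} = 1874 - 111393792 = -111391918$)
$\left(-2994071 + u{\left(1958 \right)}\right) \left(v + 501723\right) = \left(-2994071 + 793\right) \left(-111391918 + 501723\right) = \left(-2993278\right) \left(-110890195\right) = 331925181109210$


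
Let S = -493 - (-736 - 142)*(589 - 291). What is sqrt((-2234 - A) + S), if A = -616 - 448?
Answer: sqrt(259981) ≈ 509.88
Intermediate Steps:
A = -1064
S = 261151 (S = -493 - (-878)*298 = -493 - 1*(-261644) = -493 + 261644 = 261151)
sqrt((-2234 - A) + S) = sqrt((-2234 - 1*(-1064)) + 261151) = sqrt((-2234 + 1064) + 261151) = sqrt(-1170 + 261151) = sqrt(259981)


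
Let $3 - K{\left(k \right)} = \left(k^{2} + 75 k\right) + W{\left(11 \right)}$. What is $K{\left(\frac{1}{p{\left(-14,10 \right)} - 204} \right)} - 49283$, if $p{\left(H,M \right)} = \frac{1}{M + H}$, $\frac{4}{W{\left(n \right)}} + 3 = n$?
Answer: $- \frac{65787893161}{1334978} \approx -49280.0$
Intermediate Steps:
$W{\left(n \right)} = \frac{4}{-3 + n}$
$p{\left(H,M \right)} = \frac{1}{H + M}$
$K{\left(k \right)} = \frac{5}{2} - k^{2} - 75 k$ ($K{\left(k \right)} = 3 - \left(\left(k^{2} + 75 k\right) + \frac{4}{-3 + 11}\right) = 3 - \left(\left(k^{2} + 75 k\right) + \frac{4}{8}\right) = 3 - \left(\left(k^{2} + 75 k\right) + 4 \cdot \frac{1}{8}\right) = 3 - \left(\left(k^{2} + 75 k\right) + \frac{1}{2}\right) = 3 - \left(\frac{1}{2} + k^{2} + 75 k\right) = \frac{5}{2} - k^{2} - 75 k$)
$K{\left(\frac{1}{p{\left(-14,10 \right)} - 204} \right)} - 49283 = \left(\frac{5}{2} - \left(\frac{1}{\frac{1}{-14 + 10} - 204}\right)^{2} - \frac{75}{\frac{1}{-14 + 10} - 204}\right) - 49283 = \left(\frac{5}{2} - \left(\frac{1}{\frac{1}{-4} - 204}\right)^{2} - \frac{75}{\frac{1}{-4} - 204}\right) - 49283 = \left(\frac{5}{2} - \left(\frac{1}{- \frac{1}{4} - 204}\right)^{2} - \frac{75}{- \frac{1}{4} - 204}\right) - 49283 = \left(\frac{5}{2} - \left(\frac{1}{- \frac{817}{4}}\right)^{2} - \frac{75}{- \frac{817}{4}}\right) - 49283 = \left(\frac{5}{2} - \left(- \frac{4}{817}\right)^{2} - - \frac{300}{817}\right) - 49283 = \left(\frac{5}{2} - \frac{16}{667489} + \frac{300}{817}\right) - 49283 = \frac{3827613}{1334978} - 49283 = - \frac{65787893161}{1334978}$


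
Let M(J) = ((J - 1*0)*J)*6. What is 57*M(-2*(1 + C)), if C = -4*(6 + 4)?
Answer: 2080728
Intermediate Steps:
C = -40 (C = -4*10 = -40)
M(J) = 6*J**2 (M(J) = ((J + 0)*J)*6 = (J*J)*6 = J**2*6 = 6*J**2)
57*M(-2*(1 + C)) = 57*(6*(-2*(1 - 40))**2) = 57*(6*(-2*(-39))**2) = 57*(6*78**2) = 57*(6*6084) = 57*36504 = 2080728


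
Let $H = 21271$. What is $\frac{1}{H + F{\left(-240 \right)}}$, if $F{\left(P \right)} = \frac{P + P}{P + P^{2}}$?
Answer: $\frac{239}{5083767} \approx 4.7012 \cdot 10^{-5}$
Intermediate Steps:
$F{\left(P \right)} = \frac{2 P}{P + P^{2}}$
$\frac{1}{H + F{\left(-240 \right)}} = \frac{1}{21271 + \frac{2}{1 - 240}} = \frac{1}{21271 + \frac{2}{-239}} = \frac{1}{21271 + 2 \left(- \frac{1}{239}\right)} = \frac{1}{21271 - \frac{2}{239}} = \frac{1}{\frac{5083767}{239}} = \frac{239}{5083767}$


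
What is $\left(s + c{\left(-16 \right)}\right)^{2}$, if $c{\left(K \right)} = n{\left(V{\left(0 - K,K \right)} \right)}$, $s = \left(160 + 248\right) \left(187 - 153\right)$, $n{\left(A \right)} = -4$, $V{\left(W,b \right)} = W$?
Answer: $192321424$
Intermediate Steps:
$s = 13872$ ($s = 408 \cdot 34 = 13872$)
$c{\left(K \right)} = -4$
$\left(s + c{\left(-16 \right)}\right)^{2} = \left(13872 - 4\right)^{2} = 13868^{2} = 192321424$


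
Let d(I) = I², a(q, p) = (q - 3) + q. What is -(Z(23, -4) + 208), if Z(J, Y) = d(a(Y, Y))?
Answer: -329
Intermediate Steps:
a(q, p) = -3 + 2*q (a(q, p) = (-3 + q) + q = -3 + 2*q)
Z(J, Y) = (-3 + 2*Y)²
-(Z(23, -4) + 208) = -((-3 + 2*(-4))² + 208) = -((-3 - 8)² + 208) = -((-11)² + 208) = -(121 + 208) = -1*329 = -329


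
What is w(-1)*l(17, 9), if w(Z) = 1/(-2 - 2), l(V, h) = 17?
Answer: -17/4 ≈ -4.2500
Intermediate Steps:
w(Z) = -¼ (w(Z) = 1/(-4) = -¼)
w(-1)*l(17, 9) = -¼*17 = -17/4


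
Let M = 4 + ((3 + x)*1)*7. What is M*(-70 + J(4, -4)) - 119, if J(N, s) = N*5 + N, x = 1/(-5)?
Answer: -6023/5 ≈ -1204.6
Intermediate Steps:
x = -1/5 ≈ -0.20000
J(N, s) = 6*N (J(N, s) = 5*N + N = 6*N)
M = 118/5 (M = 4 + ((3 - 1/5)*1)*7 = 4 + ((14/5)*1)*7 = 4 + (14/5)*7 = 4 + 98/5 = 118/5 ≈ 23.600)
M*(-70 + J(4, -4)) - 119 = 118*(-70 + 6*4)/5 - 119 = 118*(-70 + 24)/5 - 119 = (118/5)*(-46) - 119 = -5428/5 - 119 = -6023/5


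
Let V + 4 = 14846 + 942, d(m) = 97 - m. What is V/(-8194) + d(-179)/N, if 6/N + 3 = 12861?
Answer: 2423236504/4097 ≈ 5.9147e+5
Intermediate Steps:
V = 15784 (V = -4 + (14846 + 942) = -4 + 15788 = 15784)
N = 1/2143 (N = 6/(-3 + 12861) = 6/12858 = 6*(1/12858) = 1/2143 ≈ 0.00046664)
V/(-8194) + d(-179)/N = 15784/(-8194) + (97 - 1*(-179))/(1/2143) = 15784*(-1/8194) + (97 + 179)*2143 = -7892/4097 + 276*2143 = -7892/4097 + 591468 = 2423236504/4097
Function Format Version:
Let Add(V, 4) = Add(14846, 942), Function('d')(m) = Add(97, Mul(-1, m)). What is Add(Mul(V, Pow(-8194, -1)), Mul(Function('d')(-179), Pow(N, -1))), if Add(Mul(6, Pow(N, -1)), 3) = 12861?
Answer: Rational(2423236504, 4097) ≈ 5.9147e+5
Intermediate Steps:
V = 15784 (V = Add(-4, Add(14846, 942)) = Add(-4, 15788) = 15784)
N = Rational(1, 2143) (N = Mul(6, Pow(Add(-3, 12861), -1)) = Mul(6, Pow(12858, -1)) = Mul(6, Rational(1, 12858)) = Rational(1, 2143) ≈ 0.00046664)
Add(Mul(V, Pow(-8194, -1)), Mul(Function('d')(-179), Pow(N, -1))) = Add(Mul(15784, Pow(-8194, -1)), Mul(Add(97, Mul(-1, -179)), Pow(Rational(1, 2143), -1))) = Add(Mul(15784, Rational(-1, 8194)), Mul(Add(97, 179), 2143)) = Add(Rational(-7892, 4097), Mul(276, 2143)) = Add(Rational(-7892, 4097), 591468) = Rational(2423236504, 4097)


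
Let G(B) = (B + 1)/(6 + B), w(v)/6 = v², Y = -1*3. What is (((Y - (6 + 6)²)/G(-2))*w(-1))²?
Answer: 12446784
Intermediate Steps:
Y = -3
w(v) = 6*v²
G(B) = (1 + B)/(6 + B)
(((Y - (6 + 6)²)/G(-2))*w(-1))² = (((-3 - (6 + 6)²)/(((1 - 2)/(6 - 2))))*(6*(-1)²))² = (((-3 - 1*12²)/((-1/4)))*(6*1))² = (((-3 - 1*144)/(((¼)*(-1))))*6)² = (((-3 - 144)/(-¼))*6)² = (-147*(-4)*6)² = (588*6)² = 3528² = 12446784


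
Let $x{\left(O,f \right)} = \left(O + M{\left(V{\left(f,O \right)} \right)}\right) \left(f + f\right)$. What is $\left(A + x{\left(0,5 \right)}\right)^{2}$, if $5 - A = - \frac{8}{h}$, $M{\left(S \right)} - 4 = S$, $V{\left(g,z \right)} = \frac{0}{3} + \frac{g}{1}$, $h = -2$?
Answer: $8281$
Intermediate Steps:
$V{\left(g,z \right)} = g$ ($V{\left(g,z \right)} = 0 \cdot \frac{1}{3} + g 1 = 0 + g = g$)
$M{\left(S \right)} = 4 + S$
$x{\left(O,f \right)} = 2 f \left(4 + O + f\right)$ ($x{\left(O,f \right)} = \left(O + \left(4 + f\right)\right) \left(f + f\right) = \left(4 + O + f\right) 2 f = 2 f \left(4 + O + f\right)$)
$A = 1$ ($A = 5 - - \frac{8}{-2} = 5 - \left(-8\right) \left(- \frac{1}{2}\right) = 5 - 4 = 1$)
$\left(A + x{\left(0,5 \right)}\right)^{2} = \left(1 + 2 \cdot 5 \left(4 + 0 + 5\right)\right)^{2} = \left(1 + 2 \cdot 5 \cdot 9\right)^{2} = \left(1 + 90\right)^{2} = 91^{2} = 8281$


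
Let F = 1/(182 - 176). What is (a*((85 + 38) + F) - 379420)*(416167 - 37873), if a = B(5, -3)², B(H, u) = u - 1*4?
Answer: -141249242141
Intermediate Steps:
B(H, u) = -4 + u (B(H, u) = u - 4 = -4 + u)
a = 49 (a = (-4 - 3)² = (-7)² = 49)
F = ⅙ (F = 1/6 = ⅙ ≈ 0.16667)
(a*((85 + 38) + F) - 379420)*(416167 - 37873) = (49*((85 + 38) + ⅙) - 379420)*(416167 - 37873) = (49*(123 + ⅙) - 379420)*378294 = (49*(739/6) - 379420)*378294 = (36211/6 - 379420)*378294 = -2240309/6*378294 = -141249242141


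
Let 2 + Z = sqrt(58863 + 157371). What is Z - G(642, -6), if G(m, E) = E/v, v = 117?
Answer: -76/39 + 3*sqrt(24026) ≈ 463.06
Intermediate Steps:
G(m, E) = E/117
Z = -2 + 3*sqrt(24026) (Z = -2 + sqrt(58863 + 157371) = -2 + sqrt(216234) = -2 + 3*sqrt(24026) ≈ 463.01)
Z - G(642, -6) = (-2 + 3*sqrt(24026)) - (-6)/117 = (-2 + 3*sqrt(24026)) - 1*(-2/39) = (-2 + 3*sqrt(24026)) + 2/39 = -76/39 + 3*sqrt(24026)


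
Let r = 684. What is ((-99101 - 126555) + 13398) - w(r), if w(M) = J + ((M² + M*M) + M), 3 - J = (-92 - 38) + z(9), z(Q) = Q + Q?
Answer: -1148769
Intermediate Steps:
z(Q) = 2*Q
J = 115 (J = 3 - ((-92 - 38) + 2*9) = 3 - (-130 + 18) = 3 - 1*(-112) = 3 + 112 = 115)
w(M) = 115 + M + 2*M² (w(M) = 115 + ((M² + M*M) + M) = 115 + ((M² + M²) + M) = 115 + (2*M² + M) = 115 + (M + 2*M²) = 115 + M + 2*M²)
((-99101 - 126555) + 13398) - w(r) = ((-99101 - 126555) + 13398) - (115 + 684 + 2*684²) = (-225656 + 13398) - (115 + 684 + 2*467856) = -212258 - (115 + 684 + 935712) = -212258 - 1*936511 = -212258 - 936511 = -1148769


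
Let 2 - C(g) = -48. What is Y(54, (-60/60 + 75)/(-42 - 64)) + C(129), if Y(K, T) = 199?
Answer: 249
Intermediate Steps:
C(g) = 50 (C(g) = 2 - 1*(-48) = 2 + 48 = 50)
Y(54, (-60/60 + 75)/(-42 - 64)) + C(129) = 199 + 50 = 249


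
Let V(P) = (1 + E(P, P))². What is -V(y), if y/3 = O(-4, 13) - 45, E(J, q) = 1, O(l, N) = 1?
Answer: -4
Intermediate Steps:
y = -132 (y = 3*(1 - 45) = 3*(-44) = -132)
V(P) = 4 (V(P) = (1 + 1)² = 2² = 4)
-V(y) = -1*4 = -4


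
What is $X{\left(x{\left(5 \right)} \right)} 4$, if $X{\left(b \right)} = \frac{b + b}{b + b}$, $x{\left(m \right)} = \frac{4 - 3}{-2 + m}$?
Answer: $4$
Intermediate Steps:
$x{\left(m \right)} = \frac{1}{-2 + m}$ ($x{\left(m \right)} = 1 \frac{1}{-2 + m} = \frac{1}{-2 + m}$)
$X{\left(b \right)} = 1$ ($X{\left(b \right)} = \frac{2 b}{2 b} = 2 b \frac{1}{2 b} = 1$)
$X{\left(x{\left(5 \right)} \right)} 4 = 1 \cdot 4 = 4$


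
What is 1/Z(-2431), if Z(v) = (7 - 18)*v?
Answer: 1/26741 ≈ 3.7396e-5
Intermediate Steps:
Z(v) = -11*v
1/Z(-2431) = 1/(-11*(-2431)) = 1/26741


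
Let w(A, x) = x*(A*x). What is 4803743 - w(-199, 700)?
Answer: 102313743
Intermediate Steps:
w(A, x) = A*x**2
4803743 - w(-199, 700) = 4803743 - (-199)*700**2 = 4803743 - (-199)*490000 = 4803743 - 1*(-97510000) = 4803743 + 97510000 = 102313743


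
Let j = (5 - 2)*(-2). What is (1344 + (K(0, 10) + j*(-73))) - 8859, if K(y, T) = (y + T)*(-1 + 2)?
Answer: -7067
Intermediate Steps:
j = -6 (j = 3*(-2) = -6)
K(y, T) = T + y (K(y, T) = (T + y)*1 = T + y)
(1344 + (K(0, 10) + j*(-73))) - 8859 = (1344 + ((10 + 0) - 6*(-73))) - 8859 = (1344 + (10 + 438)) - 8859 = (1344 + 448) - 8859 = 1792 - 8859 = -7067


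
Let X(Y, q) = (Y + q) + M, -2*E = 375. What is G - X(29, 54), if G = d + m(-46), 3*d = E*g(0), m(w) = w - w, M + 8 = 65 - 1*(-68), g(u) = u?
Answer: -208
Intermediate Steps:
M = 125 (M = -8 + (65 - 1*(-68)) = -8 + (65 + 68) = -8 + 133 = 125)
m(w) = 0
E = -375/2 (E = -½*375 = -375/2 ≈ -187.50)
d = 0 (d = (-375/2*0)/3 = (⅓)*0 = 0)
X(Y, q) = 125 + Y + q (X(Y, q) = (Y + q) + 125 = 125 + Y + q)
G = 0 (G = 0 + 0 = 0)
G - X(29, 54) = 0 - (125 + 29 + 54) = 0 - 1*208 = 0 - 208 = -208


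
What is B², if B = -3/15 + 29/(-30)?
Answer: 49/36 ≈ 1.3611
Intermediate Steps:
B = -7/6 (B = -3*1/15 + 29*(-1/30) = -⅕ - 29/30 = -7/6 ≈ -1.1667)
B² = (-7/6)² = 49/36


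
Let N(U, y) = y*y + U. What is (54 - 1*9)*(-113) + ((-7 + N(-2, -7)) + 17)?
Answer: -5028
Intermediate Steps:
N(U, y) = U + y² (N(U, y) = y² + U = U + y²)
(54 - 1*9)*(-113) + ((-7 + N(-2, -7)) + 17) = (54 - 1*9)*(-113) + ((-7 + (-2 + (-7)²)) + 17) = (54 - 9)*(-113) + ((-7 + (-2 + 49)) + 17) = 45*(-113) + ((-7 + 47) + 17) = -5085 + (40 + 17) = -5085 + 57 = -5028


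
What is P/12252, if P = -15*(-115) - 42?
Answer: 561/4084 ≈ 0.13737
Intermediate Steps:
P = 1683 (P = 1725 - 42 = 1683)
P/12252 = 1683/12252 = 1683*(1/12252) = 561/4084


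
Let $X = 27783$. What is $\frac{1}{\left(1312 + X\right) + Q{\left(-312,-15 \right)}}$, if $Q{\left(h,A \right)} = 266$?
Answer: $\frac{1}{29361} \approx 3.4059 \cdot 10^{-5}$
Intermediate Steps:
$\frac{1}{\left(1312 + X\right) + Q{\left(-312,-15 \right)}} = \frac{1}{\left(1312 + 27783\right) + 266} = \frac{1}{29095 + 266} = \frac{1}{29361}$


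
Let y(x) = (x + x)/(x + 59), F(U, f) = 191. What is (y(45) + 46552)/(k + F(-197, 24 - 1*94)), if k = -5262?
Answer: -2420749/263692 ≈ -9.1802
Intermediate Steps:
y(x) = 2*x/(59 + x) (y(x) = (2*x)/(59 + x) = 2*x/(59 + x))
(y(45) + 46552)/(k + F(-197, 24 - 1*94)) = (2*45/(59 + 45) + 46552)/(-5262 + 191) = (2*45/104 + 46552)/(-5071) = (2*45*(1/104) + 46552)*(-1/5071) = (45/52 + 46552)*(-1/5071) = (2420749/52)*(-1/5071) = -2420749/263692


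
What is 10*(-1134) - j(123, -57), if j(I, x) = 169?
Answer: -11509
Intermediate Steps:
10*(-1134) - j(123, -57) = 10*(-1134) - 1*169 = -11340 - 169 = -11509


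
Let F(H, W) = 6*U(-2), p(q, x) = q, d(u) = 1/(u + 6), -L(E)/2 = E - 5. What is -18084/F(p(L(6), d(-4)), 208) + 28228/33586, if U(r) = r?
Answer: 25321165/16793 ≈ 1507.8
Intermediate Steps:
L(E) = 10 - 2*E (L(E) = -2*(E - 5) = -2*(-5 + E) = 10 - 2*E)
d(u) = 1/(6 + u)
F(H, W) = -12 (F(H, W) = 6*(-2) = -12)
-18084/F(p(L(6), d(-4)), 208) + 28228/33586 = -18084/(-12) + 28228/33586 = -18084*(-1/12) + 28228*(1/33586) = 1507 + 14114/16793 = 25321165/16793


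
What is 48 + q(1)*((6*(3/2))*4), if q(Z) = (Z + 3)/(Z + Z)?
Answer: 120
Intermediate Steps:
q(Z) = (3 + Z)/(2*Z) (q(Z) = (3 + Z)/((2*Z)) = (3 + Z)*(1/(2*Z)) = (3 + Z)/(2*Z))
48 + q(1)*((6*(3/2))*4) = 48 + ((1/2)*(3 + 1)/1)*((6*(3/2))*4) = 48 + ((1/2)*1*4)*((6*(3*(1/2)))*4) = 48 + 2*((6*(3/2))*4) = 48 + 2*(9*4) = 48 + 2*36 = 48 + 72 = 120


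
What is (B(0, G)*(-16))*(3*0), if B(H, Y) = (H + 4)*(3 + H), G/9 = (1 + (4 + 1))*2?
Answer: 0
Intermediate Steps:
G = 108 (G = 9*((1 + (4 + 1))*2) = 9*((1 + 5)*2) = 9*(6*2) = 9*12 = 108)
B(H, Y) = (3 + H)*(4 + H) (B(H, Y) = (4 + H)*(3 + H) = (3 + H)*(4 + H))
(B(0, G)*(-16))*(3*0) = ((12 + 0**2 + 7*0)*(-16))*(3*0) = ((12 + 0 + 0)*(-16))*0 = (12*(-16))*0 = -192*0 = 0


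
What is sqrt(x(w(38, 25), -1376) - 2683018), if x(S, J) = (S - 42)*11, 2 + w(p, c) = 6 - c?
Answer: I*sqrt(2683711) ≈ 1638.2*I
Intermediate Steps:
w(p, c) = 4 - c (w(p, c) = -2 + (6 - c) = 4 - c)
x(S, J) = -462 + 11*S (x(S, J) = (-42 + S)*11 = -462 + 11*S)
sqrt(x(w(38, 25), -1376) - 2683018) = sqrt((-462 + 11*(4 - 1*25)) - 2683018) = sqrt((-462 + 11*(4 - 25)) - 2683018) = sqrt((-462 + 11*(-21)) - 2683018) = sqrt((-462 - 231) - 2683018) = sqrt(-693 - 2683018) = sqrt(-2683711) = I*sqrt(2683711)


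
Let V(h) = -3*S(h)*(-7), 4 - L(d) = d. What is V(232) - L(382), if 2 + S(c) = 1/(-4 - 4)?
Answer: 2667/8 ≈ 333.38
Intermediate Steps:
S(c) = -17/8 (S(c) = -2 + 1/(-4 - 4) = -2 + 1/(-8) = -2 - ⅛ = -17/8)
L(d) = 4 - d
V(h) = -357/8 (V(h) = -3*(-17/8)*(-7) = (51/8)*(-7) = -357/8)
V(232) - L(382) = -357/8 - (4 - 1*382) = -357/8 - (4 - 382) = -357/8 - 1*(-378) = -357/8 + 378 = 2667/8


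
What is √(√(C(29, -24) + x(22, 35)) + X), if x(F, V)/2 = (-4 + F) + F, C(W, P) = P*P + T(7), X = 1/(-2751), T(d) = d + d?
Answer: √(-2751 + 7568001*√670)/2751 ≈ 5.0876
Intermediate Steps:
T(d) = 2*d
X = -1/2751 ≈ -0.00036350
C(W, P) = 14 + P² (C(W, P) = P*P + 2*7 = P² + 14 = 14 + P²)
x(F, V) = -8 + 4*F (x(F, V) = 2*((-4 + F) + F) = 2*(-4 + 2*F) = -8 + 4*F)
√(√(C(29, -24) + x(22, 35)) + X) = √(√((14 + (-24)²) + (-8 + 4*22)) - 1/2751) = √(√((14 + 576) + (-8 + 88)) - 1/2751) = √(√(590 + 80) - 1/2751) = √(√670 - 1/2751) = √(-1/2751 + √670)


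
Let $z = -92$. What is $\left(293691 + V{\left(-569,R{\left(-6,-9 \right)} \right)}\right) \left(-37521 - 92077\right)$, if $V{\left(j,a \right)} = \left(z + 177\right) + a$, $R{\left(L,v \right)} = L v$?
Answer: $-38079780340$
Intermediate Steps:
$V{\left(j,a \right)} = 85 + a$ ($V{\left(j,a \right)} = \left(-92 + 177\right) + a = 85 + a$)
$\left(293691 + V{\left(-569,R{\left(-6,-9 \right)} \right)}\right) \left(-37521 - 92077\right) = \left(293691 + \left(85 - -54\right)\right) \left(-37521 - 92077\right) = \left(293691 + \left(85 + 54\right)\right) \left(-129598\right) = \left(293691 + 139\right) \left(-129598\right) = 293830 \left(-129598\right) = -38079780340$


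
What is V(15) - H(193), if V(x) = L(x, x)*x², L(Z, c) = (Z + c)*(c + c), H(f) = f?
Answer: 202307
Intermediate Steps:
L(Z, c) = 2*c*(Z + c) (L(Z, c) = (Z + c)*(2*c) = 2*c*(Z + c))
V(x) = 4*x⁴ (V(x) = (2*x*(x + x))*x² = (2*x*(2*x))*x² = (4*x²)*x² = 4*x⁴)
V(15) - H(193) = 4*15⁴ - 1*193 = 4*50625 - 193 = 202500 - 193 = 202307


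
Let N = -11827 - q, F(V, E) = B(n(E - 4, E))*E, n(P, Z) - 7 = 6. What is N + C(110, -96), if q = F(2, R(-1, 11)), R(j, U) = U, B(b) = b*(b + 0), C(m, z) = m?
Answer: -13576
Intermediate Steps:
n(P, Z) = 13 (n(P, Z) = 7 + 6 = 13)
B(b) = b² (B(b) = b*b = b²)
F(V, E) = 169*E (F(V, E) = 13²*E = 169*E)
q = 1859 (q = 169*11 = 1859)
N = -13686 (N = -11827 - 1*1859 = -11827 - 1859 = -13686)
N + C(110, -96) = -13686 + 110 = -13576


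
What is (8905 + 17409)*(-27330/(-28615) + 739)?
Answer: 1888704298/97 ≈ 1.9471e+7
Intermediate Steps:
(8905 + 17409)*(-27330/(-28615) + 739) = 26314*(-27330*(-1/28615) + 739) = 26314*(5466/5723 + 739) = 26314*(4234763/5723) = 1888704298/97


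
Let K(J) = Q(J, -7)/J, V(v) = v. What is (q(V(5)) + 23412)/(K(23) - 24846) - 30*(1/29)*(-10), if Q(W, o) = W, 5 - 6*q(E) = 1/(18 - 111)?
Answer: 1890093251/201020895 ≈ 9.4025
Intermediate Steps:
q(E) = 233/279 (q(E) = ⅚ - 1/(6*(18 - 111)) = ⅚ - ⅙/(-93) = ⅚ - ⅙*(-1/93) = ⅚ + 1/558 = 233/279)
K(J) = 1 (K(J) = J/J = 1)
(q(V(5)) + 23412)/(K(23) - 24846) - 30*(1/29)*(-10) = (233/279 + 23412)/(1 - 24846) - 30*(1/29)*(-10) = (6532181/279)/(-24845) - 30*(1*(1/29))*(-10) = (6532181/279)*(-1/24845) - 30*(1/29)*(-10) = -6532181/6931755 - 30*(-10)/29 = -6532181/6931755 - 1*(-300/29) = -6532181/6931755 + 300/29 = 1890093251/201020895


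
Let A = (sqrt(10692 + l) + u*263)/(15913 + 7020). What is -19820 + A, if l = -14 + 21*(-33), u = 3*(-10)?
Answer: -454539950/22933 + sqrt(9985)/22933 ≈ -19820.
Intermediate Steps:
u = -30
l = -707 (l = -14 - 693 = -707)
A = -7890/22933 + sqrt(9985)/22933 (A = (sqrt(10692 - 707) - 30*263)/(15913 + 7020) = (sqrt(9985) - 7890)/22933 = (-7890 + sqrt(9985))*(1/22933) = -7890/22933 + sqrt(9985)/22933 ≈ -0.33969)
-19820 + A = -19820 + (-7890/22933 + sqrt(9985)/22933) = -454539950/22933 + sqrt(9985)/22933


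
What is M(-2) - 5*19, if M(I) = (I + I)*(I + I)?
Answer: -79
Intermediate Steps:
M(I) = 4*I² (M(I) = (2*I)*(2*I) = 4*I²)
M(-2) - 5*19 = 4*(-2)² - 5*19 = 4*4 - 95 = 16 - 95 = -79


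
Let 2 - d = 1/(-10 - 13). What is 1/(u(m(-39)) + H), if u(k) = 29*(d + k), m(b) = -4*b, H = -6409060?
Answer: -23/147302965 ≈ -1.5614e-7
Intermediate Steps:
d = 47/23 (d = 2 - 1/(-10 - 13) = 2 - 1/(-23) = 2 - 1*(-1/23) = 2 + 1/23 = 47/23 ≈ 2.0435)
u(k) = 1363/23 + 29*k (u(k) = 29*(47/23 + k) = 1363/23 + 29*k)
1/(u(m(-39)) + H) = 1/((1363/23 + 29*(-4*(-39))) - 6409060) = 1/((1363/23 + 29*156) - 6409060) = 1/((1363/23 + 4524) - 6409060) = 1/(105415/23 - 6409060) = 1/(-147302965/23) = -23/147302965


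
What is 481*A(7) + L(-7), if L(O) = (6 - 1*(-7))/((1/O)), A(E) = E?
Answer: 3276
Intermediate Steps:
L(O) = 13*O (L(O) = (6 + 7)/(1/O) = 13*O)
481*A(7) + L(-7) = 481*7 + 13*(-7) = 3367 - 91 = 3276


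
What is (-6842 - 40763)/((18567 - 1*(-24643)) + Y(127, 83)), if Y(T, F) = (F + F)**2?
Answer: -47605/70766 ≈ -0.67271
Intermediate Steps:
Y(T, F) = 4*F**2 (Y(T, F) = (2*F)**2 = 4*F**2)
(-6842 - 40763)/((18567 - 1*(-24643)) + Y(127, 83)) = (-6842 - 40763)/((18567 - 1*(-24643)) + 4*83**2) = -47605/((18567 + 24643) + 4*6889) = -47605/(43210 + 27556) = -47605/70766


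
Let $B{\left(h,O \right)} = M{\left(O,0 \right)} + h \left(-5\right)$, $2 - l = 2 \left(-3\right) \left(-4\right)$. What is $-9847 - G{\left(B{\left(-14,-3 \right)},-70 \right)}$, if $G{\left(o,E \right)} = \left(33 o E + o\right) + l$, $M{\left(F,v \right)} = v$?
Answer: $151805$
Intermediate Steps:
$l = -22$ ($l = 2 - 2 \left(-3\right) \left(-4\right) = 2 - \left(-6\right) \left(-4\right) = 2 - 24 = -22$)
$B{\left(h,O \right)} = - 5 h$ ($B{\left(h,O \right)} = 0 + h \left(-5\right) = 0 - 5 h = - 5 h$)
$G{\left(o,E \right)} = -22 + o + 33 E o$ ($G{\left(o,E \right)} = \left(33 o E + o\right) - 22 = \left(33 E o + o\right) - 22 = \left(o + 33 E o\right) - 22 = -22 + o + 33 E o$)
$-9847 - G{\left(B{\left(-14,-3 \right)},-70 \right)} = -9847 - \left(-22 - -70 + 33 \left(-70\right) \left(\left(-5\right) \left(-14\right)\right)\right) = -9847 - \left(-22 + 70 + 33 \left(-70\right) 70\right) = -9847 - \left(-22 + 70 - 161700\right) = -9847 - -161652 = -9847 + 161652 = 151805$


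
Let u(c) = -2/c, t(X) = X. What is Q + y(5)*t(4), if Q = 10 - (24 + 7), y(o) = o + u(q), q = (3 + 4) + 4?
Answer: -19/11 ≈ -1.7273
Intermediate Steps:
q = 11 (q = 7 + 4 = 11)
y(o) = -2/11 + o (y(o) = o - 2/11 = -2/11 + o)
Q = -21 (Q = 10 - 1*31 = 10 - 31 = -21)
Q + y(5)*t(4) = -21 + (-2/11 + 5)*4 = -21 + (53/11)*4 = -21 + 212/11 = -19/11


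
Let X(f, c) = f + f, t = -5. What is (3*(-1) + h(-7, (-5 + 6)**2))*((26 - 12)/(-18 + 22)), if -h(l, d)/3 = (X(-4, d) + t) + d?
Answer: 231/2 ≈ 115.50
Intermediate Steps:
X(f, c) = 2*f
h(l, d) = 39 - 3*d (h(l, d) = -3*((2*(-4) - 5) + d) = -3*((-8 - 5) + d) = -3*(-13 + d) = 39 - 3*d)
(3*(-1) + h(-7, (-5 + 6)**2))*((26 - 12)/(-18 + 22)) = (3*(-1) + (39 - 3*(-5 + 6)**2))*((26 - 12)/(-18 + 22)) = (-3 + (39 - 3*1**2))*(14/4) = (-3 + (39 - 3*1))*(14*(1/4)) = (-3 + (39 - 3))*(7/2) = (-3 + 36)*(7/2) = 33*(7/2) = 231/2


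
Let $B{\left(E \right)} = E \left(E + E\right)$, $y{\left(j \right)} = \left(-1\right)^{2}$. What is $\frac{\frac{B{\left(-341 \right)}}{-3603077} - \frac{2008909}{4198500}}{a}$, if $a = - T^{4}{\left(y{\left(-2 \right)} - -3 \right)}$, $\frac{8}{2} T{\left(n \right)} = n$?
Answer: $\frac{8214665369993}{15127518784500} \approx 0.54303$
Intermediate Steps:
$y{\left(j \right)} = 1$
$B{\left(E \right)} = 2 E^{2}$ ($B{\left(E \right)} = E 2 E = 2 E^{2}$)
$T{\left(n \right)} = \frac{n}{4}$
$a = -1$ ($a = - \left(\frac{1 - -3}{4}\right)^{4} = - \left(\frac{1 + 3}{4}\right)^{4} = - \left(\frac{1}{4} \cdot 4\right)^{4} = - 1^{4} = \left(-1\right) 1 = -1$)
$\frac{\frac{B{\left(-341 \right)}}{-3603077} - \frac{2008909}{4198500}}{a} = \frac{\frac{2 \left(-341\right)^{2}}{-3603077} - \frac{2008909}{4198500}}{-1} = \left(2 \cdot 116281 \left(- \frac{1}{3603077}\right) - \frac{2008909}{4198500}\right) \left(-1\right) = \left(232562 \left(- \frac{1}{3603077}\right) - \frac{2008909}{4198500}\right) \left(-1\right) = \left(- \frac{232562}{3603077} - \frac{2008909}{4198500}\right) \left(-1\right) = \left(- \frac{8214665369993}{15127518784500}\right) \left(-1\right) = \frac{8214665369993}{15127518784500}$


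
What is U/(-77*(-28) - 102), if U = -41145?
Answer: -3165/158 ≈ -20.032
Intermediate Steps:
U/(-77*(-28) - 102) = -41145/(-77*(-28) - 102) = -41145/(2156 - 102) = -41145/2054 = -41145*1/2054 = -3165/158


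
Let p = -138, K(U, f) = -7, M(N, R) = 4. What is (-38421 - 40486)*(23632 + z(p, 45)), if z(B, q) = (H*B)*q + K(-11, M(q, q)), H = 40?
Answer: 17736320925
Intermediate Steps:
z(B, q) = -7 + 40*B*q (z(B, q) = (40*B)*q - 7 = 40*B*q - 7 = -7 + 40*B*q)
(-38421 - 40486)*(23632 + z(p, 45)) = (-38421 - 40486)*(23632 + (-7 + 40*(-138)*45)) = -78907*(23632 + (-7 - 248400)) = -78907*(23632 - 248407) = -78907*(-224775) = 17736320925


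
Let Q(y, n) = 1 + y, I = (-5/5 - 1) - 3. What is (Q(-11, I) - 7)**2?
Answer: 289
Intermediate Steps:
I = -5 (I = (-5*1/5 - 1) - 3 = (-1 - 1) - 3 = -2 - 3 = -5)
(Q(-11, I) - 7)**2 = ((1 - 11) - 7)**2 = (-10 - 7)**2 = (-17)**2 = 289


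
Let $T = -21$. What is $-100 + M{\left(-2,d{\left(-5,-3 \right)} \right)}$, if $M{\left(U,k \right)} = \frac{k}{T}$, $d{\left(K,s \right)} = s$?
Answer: $- \frac{699}{7} \approx -99.857$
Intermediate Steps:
$M{\left(U,k \right)} = - \frac{k}{21}$ ($M{\left(U,k \right)} = \frac{k}{-21} = k \left(- \frac{1}{21}\right) = - \frac{k}{21}$)
$-100 + M{\left(-2,d{\left(-5,-3 \right)} \right)} = -100 - - \frac{1}{7} = -100 + \frac{1}{7} = - \frac{699}{7}$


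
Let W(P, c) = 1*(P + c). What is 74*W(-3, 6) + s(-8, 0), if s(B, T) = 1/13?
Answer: 2887/13 ≈ 222.08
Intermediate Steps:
s(B, T) = 1/13
W(P, c) = P + c
74*W(-3, 6) + s(-8, 0) = 74*(-3 + 6) + 1/13 = 74*3 + 1/13 = 222 + 1/13 = 2887/13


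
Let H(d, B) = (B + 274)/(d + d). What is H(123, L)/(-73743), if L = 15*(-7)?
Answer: -169/18140778 ≈ -9.3160e-6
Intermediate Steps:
L = -105
H(d, B) = (274 + B)/(2*d) (H(d, B) = (274 + B)/((2*d)) = (274 + B)*(1/(2*d)) = (274 + B)/(2*d))
H(123, L)/(-73743) = ((1/2)*(274 - 105)/123)/(-73743) = ((1/2)*(1/123)*169)*(-1/73743) = (169/246)*(-1/73743) = -169/18140778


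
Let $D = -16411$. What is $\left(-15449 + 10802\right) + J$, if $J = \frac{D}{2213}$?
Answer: $- \frac{10300222}{2213} \approx -4654.4$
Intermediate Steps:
$J = - \frac{16411}{2213} \approx -7.4157$
$\left(-15449 + 10802\right) + J = \left(-15449 + 10802\right) - \frac{16411}{2213} = -4647 - \frac{16411}{2213} = - \frac{10300222}{2213}$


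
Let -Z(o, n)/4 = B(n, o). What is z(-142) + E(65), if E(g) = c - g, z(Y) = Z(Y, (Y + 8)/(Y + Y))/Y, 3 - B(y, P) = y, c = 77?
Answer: 60851/5041 ≈ 12.071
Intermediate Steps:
B(y, P) = 3 - y
Z(o, n) = -12 + 4*n (Z(o, n) = -4*(3 - n) = -12 + 4*n)
z(Y) = (-12 + 2*(8 + Y)/Y)/Y (z(Y) = (-12 + 4*((Y + 8)/(Y + Y)))/Y = (-12 + 4*((8 + Y)/((2*Y))))/Y = (-12 + 4*((8 + Y)*(1/(2*Y))))/Y = (-12 + 4*((8 + Y)/(2*Y)))/Y = (-12 + 2*(8 + Y)/Y)/Y)
E(g) = 77 - g
z(-142) + E(65) = 2*(8 - 5*(-142))/(-142)**2 + (77 - 1*65) = 2*(1/20164)*(8 + 710) + (77 - 65) = 2*(1/20164)*718 + 12 = 359/5041 + 12 = 60851/5041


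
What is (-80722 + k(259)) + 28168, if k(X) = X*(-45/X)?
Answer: -52599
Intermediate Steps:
k(X) = -45
(-80722 + k(259)) + 28168 = (-80722 - 45) + 28168 = -80767 + 28168 = -52599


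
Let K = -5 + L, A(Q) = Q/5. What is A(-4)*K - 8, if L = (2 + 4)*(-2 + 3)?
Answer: -44/5 ≈ -8.8000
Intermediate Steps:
L = 6 (L = 6*1 = 6)
A(Q) = Q/5 (A(Q) = Q*(1/5) = Q/5)
K = 1 (K = -5 + 6 = 1)
A(-4)*K - 8 = ((1/5)*(-4))*1 - 8 = -4/5*1 - 8 = -4/5 - 8 = -44/5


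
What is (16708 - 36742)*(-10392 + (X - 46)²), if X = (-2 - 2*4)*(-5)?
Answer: 207872784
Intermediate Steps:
X = 50 (X = (-2 - 8)*(-5) = -10*(-5) = 50)
(16708 - 36742)*(-10392 + (X - 46)²) = (16708 - 36742)*(-10392 + (50 - 46)²) = -20034*(-10392 + 4²) = -20034*(-10392 + 16) = -20034*(-10376) = 207872784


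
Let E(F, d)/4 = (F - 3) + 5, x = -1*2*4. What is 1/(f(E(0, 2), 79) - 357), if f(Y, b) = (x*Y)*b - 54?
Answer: -1/5467 ≈ -0.00018292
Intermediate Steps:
x = -8 (x = -2*4 = -8)
E(F, d) = 8 + 4*F (E(F, d) = 4*((F - 3) + 5) = 4*((-3 + F) + 5) = 4*(2 + F) = 8 + 4*F)
f(Y, b) = -54 - 8*Y*b (f(Y, b) = (-8*Y)*b - 54 = -8*Y*b - 54 = -54 - 8*Y*b)
1/(f(E(0, 2), 79) - 357) = 1/((-54 - 8*(8 + 4*0)*79) - 357) = 1/((-54 - 8*(8 + 0)*79) - 357) = 1/((-54 - 8*8*79) - 357) = 1/((-54 - 5056) - 357) = 1/(-5110 - 357) = 1/(-5467) = -1/5467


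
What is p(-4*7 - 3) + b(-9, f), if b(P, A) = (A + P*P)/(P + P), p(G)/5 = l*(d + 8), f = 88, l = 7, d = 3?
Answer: 6761/18 ≈ 375.61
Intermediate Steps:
p(G) = 385 (p(G) = 5*(7*(3 + 8)) = 5*(7*11) = 5*77 = 385)
b(P, A) = (A + P²)/(2*P) (b(P, A) = (A + P²)/((2*P)) = (A + P²)*(1/(2*P)) = (A + P²)/(2*P))
p(-4*7 - 3) + b(-9, f) = 385 + (½)*(88 + (-9)²)/(-9) = 385 + (½)*(-⅑)*(88 + 81) = 385 + (½)*(-⅑)*169 = 385 - 169/18 = 6761/18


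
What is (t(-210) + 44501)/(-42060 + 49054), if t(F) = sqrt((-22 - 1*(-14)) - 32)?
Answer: 44501/6994 + I*sqrt(10)/3497 ≈ 6.3627 + 0.00090428*I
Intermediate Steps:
t(F) = 2*I*sqrt(10) (t(F) = sqrt((-22 + 14) - 32) = sqrt(-8 - 32) = sqrt(-40) = 2*I*sqrt(10))
(t(-210) + 44501)/(-42060 + 49054) = (2*I*sqrt(10) + 44501)/(-42060 + 49054) = (44501 + 2*I*sqrt(10))/6994 = (44501 + 2*I*sqrt(10))*(1/6994) = 44501/6994 + I*sqrt(10)/3497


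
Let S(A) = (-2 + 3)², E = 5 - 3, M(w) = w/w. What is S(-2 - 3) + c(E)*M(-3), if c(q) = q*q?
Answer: 5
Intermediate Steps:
M(w) = 1
E = 2
S(A) = 1 (S(A) = 1² = 1)
c(q) = q²
S(-2 - 3) + c(E)*M(-3) = 1 + 2²*1 = 1 + 4*1 = 1 + 4 = 5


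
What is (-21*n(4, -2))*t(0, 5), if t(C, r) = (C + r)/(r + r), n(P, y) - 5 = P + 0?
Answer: -189/2 ≈ -94.500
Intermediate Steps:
n(P, y) = 5 + P (n(P, y) = 5 + (P + 0) = 5 + P)
t(C, r) = (C + r)/(2*r) (t(C, r) = (C + r)/((2*r)) = (C + r)*(1/(2*r)) = (C + r)/(2*r))
(-21*n(4, -2))*t(0, 5) = (-21*(5 + 4))*((1/2)*(0 + 5)/5) = (-21*9)*((1/2)*(1/5)*5) = -189*1/2 = -189/2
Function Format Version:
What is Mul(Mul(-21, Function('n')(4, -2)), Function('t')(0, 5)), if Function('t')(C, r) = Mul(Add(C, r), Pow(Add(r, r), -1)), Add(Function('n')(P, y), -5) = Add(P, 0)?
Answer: Rational(-189, 2) ≈ -94.500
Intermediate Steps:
Function('n')(P, y) = Add(5, P) (Function('n')(P, y) = Add(5, Add(P, 0)) = Add(5, P))
Function('t')(C, r) = Mul(Rational(1, 2), Pow(r, -1), Add(C, r)) (Function('t')(C, r) = Mul(Add(C, r), Pow(Mul(2, r), -1)) = Mul(Add(C, r), Mul(Rational(1, 2), Pow(r, -1))) = Mul(Rational(1, 2), Pow(r, -1), Add(C, r)))
Mul(Mul(-21, Function('n')(4, -2)), Function('t')(0, 5)) = Mul(Mul(-21, Add(5, 4)), Mul(Rational(1, 2), Pow(5, -1), Add(0, 5))) = Mul(Mul(-21, 9), Mul(Rational(1, 2), Rational(1, 5), 5)) = Mul(-189, Rational(1, 2)) = Rational(-189, 2)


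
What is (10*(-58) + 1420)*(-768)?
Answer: -645120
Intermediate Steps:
(10*(-58) + 1420)*(-768) = (-580 + 1420)*(-768) = 840*(-768) = -645120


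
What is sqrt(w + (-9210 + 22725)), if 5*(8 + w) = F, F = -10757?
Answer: sqrt(283890)/5 ≈ 106.56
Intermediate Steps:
w = -10797/5 (w = -8 + (1/5)*(-10757) = -8 - 10757/5 = -10797/5 ≈ -2159.4)
sqrt(w + (-9210 + 22725)) = sqrt(-10797/5 + (-9210 + 22725)) = sqrt(-10797/5 + 13515) = sqrt(56778/5) = sqrt(283890)/5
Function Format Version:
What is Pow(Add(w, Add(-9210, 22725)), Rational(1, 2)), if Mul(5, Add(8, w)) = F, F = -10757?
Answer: Mul(Rational(1, 5), Pow(283890, Rational(1, 2))) ≈ 106.56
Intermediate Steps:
w = Rational(-10797, 5) (w = Add(-8, Mul(Rational(1, 5), -10757)) = Add(-8, Rational(-10757, 5)) = Rational(-10797, 5) ≈ -2159.4)
Pow(Add(w, Add(-9210, 22725)), Rational(1, 2)) = Pow(Add(Rational(-10797, 5), Add(-9210, 22725)), Rational(1, 2)) = Pow(Add(Rational(-10797, 5), 13515), Rational(1, 2)) = Pow(Rational(56778, 5), Rational(1, 2)) = Mul(Rational(1, 5), Pow(283890, Rational(1, 2)))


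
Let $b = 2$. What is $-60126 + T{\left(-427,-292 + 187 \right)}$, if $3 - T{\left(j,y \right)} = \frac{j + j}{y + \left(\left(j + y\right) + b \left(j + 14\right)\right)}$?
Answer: $- \frac{12565829}{209} \approx -60124.0$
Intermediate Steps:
$T{\left(j,y \right)} = 3 - \frac{2 j}{28 + 2 y + 3 j}$ ($T{\left(j,y \right)} = 3 - \frac{j + j}{y + \left(\left(j + y\right) + 2 \left(j + 14\right)\right)} = 3 - \frac{2 j}{y + \left(\left(j + y\right) + 2 \left(14 + j\right)\right)} = 3 - \frac{2 j}{y + \left(\left(j + y\right) + \left(28 + 2 j\right)\right)} = 3 - \frac{2 j}{y + \left(28 + y + 3 j\right)} = 3 - \frac{2 j}{28 + 2 y + 3 j}$)
$-60126 + T{\left(-427,-292 + 187 \right)} = -60126 + \frac{84 + 6 \left(-292 + 187\right) + 7 \left(-427\right)}{28 + 2 \left(-292 + 187\right) + 3 \left(-427\right)} = -60126 + \frac{84 + 6 \left(-105\right) - 2989}{28 + 2 \left(-105\right) - 1281} = -60126 + \frac{84 - 630 - 2989}{28 - 210 - 1281} = -60126 + \frac{1}{-1463} \left(-3535\right) = -60126 - - \frac{505}{209} = -60126 + \frac{505}{209} = - \frac{12565829}{209}$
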